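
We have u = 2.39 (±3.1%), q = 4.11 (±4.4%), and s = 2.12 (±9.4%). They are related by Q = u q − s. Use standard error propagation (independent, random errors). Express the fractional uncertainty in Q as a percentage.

Let p = u·q = 9.82. δp/p = √((1·δu/u)² + (1·δq/q)²) = √(0.000961 + 0.00194) = 0.0538, so δp = 0.529.
Q = p − s: δQ = √(δp² + δs²) = √(0.280 + 0.0397) = 0.565
Q = 7.70, so δQ/Q = 0.565/7.70 = 0.0734.

7.34%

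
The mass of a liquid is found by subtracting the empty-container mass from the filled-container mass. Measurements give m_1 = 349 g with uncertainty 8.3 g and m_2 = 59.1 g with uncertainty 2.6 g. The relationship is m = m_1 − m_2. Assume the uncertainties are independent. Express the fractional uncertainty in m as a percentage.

3.00%

For a sum/difference, combine absolute errors in quadrature:
  (δm_1)² = 68.9;  (δm_2)² = 6.76
δm = √(75.7) = 8.70 g
m = 290 g, so δm/m = 8.70/290 = 0.0300.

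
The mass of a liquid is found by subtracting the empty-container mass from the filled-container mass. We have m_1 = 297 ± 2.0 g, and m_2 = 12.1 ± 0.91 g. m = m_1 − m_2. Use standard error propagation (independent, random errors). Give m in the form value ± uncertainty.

285 ± 2.20 g

For a sum/difference, combine absolute errors in quadrature:
  (δm_1)² = 4.00;  (δm_2)² = 0.828
δm = √(4.83) = 2.20 g
m = 285 g.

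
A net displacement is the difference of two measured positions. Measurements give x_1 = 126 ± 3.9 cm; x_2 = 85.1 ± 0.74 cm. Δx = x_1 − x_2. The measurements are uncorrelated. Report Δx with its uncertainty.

Absolute uncertainties add in quadrature for a linear combination:
  (δx_1)² = 15.2;  (δx_2)² = 0.548
δΔx = √(15.8) = 3.97 cm
Δx = 40.9 cm.

40.9 ± 3.97 cm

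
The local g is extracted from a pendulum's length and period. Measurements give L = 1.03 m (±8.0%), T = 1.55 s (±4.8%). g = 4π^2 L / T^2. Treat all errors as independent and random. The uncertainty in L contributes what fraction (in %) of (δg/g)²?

(δg/g)² = (1·δL/L)² + (-2·δT/T)²
  L term: (1×0.0800)² = 0.00640
  T term: (-2×0.0480)² = 0.00922
Total = 0.0156. Share from L = 0.00640/0.0156 = 0.410.

41.0%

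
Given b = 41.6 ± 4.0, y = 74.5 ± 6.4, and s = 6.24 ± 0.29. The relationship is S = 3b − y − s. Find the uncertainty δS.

13.6

Absolute uncertainties add in quadrature for a linear combination:
  (3·δb)² = 144;  (δy)² = 41.0;  (δs)² = 0.0841
δS = √(185) = 13.6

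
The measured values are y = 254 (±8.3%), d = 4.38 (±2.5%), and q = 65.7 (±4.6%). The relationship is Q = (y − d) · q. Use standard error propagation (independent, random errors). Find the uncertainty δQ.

Let u = y − d = 250. δu = √(δy² + δd²) = √(444 + 0.0120) = 21.1, so δu/u = 0.0845.
Q is then a monomial in u, q:
δQ/Q = √((δu/u)² + (1·δq/q)²) = √(0.00713 + 0.00212) = 0.0962
Q = 16400, so δQ = 0.0962 × 16400 = 1580.

1580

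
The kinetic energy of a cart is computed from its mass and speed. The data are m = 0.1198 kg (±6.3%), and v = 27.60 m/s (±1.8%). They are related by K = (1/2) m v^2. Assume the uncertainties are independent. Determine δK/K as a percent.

7.26%

Each factor contributes (exponent × relative error)² to (δK/K)²:
  (1·δm/m)² = (1×0.0630)² = 0.00397;  (2·δv/v)² = (2×0.0180)² = 0.00130
δK/K = √(0.00527) = 0.0726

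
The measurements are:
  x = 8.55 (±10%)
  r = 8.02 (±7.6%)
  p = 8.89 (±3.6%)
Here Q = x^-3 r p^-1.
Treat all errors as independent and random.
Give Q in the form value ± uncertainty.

For a monomial Q ∝ x^-3, r, p^-1, fractional errors add in quadrature:
  (-3·δx/x)² = (-3×0.100)² = 0.0900;  (1·δr/r)² = (1×0.0760)² = 0.00578;  (-1·δp/p)² = (-1×0.0360)² = 0.00130
δQ/Q = √(0.0971) = 0.312
Q = 0.00144, so δQ = 0.312 × 0.00144 = 0.000450.

0.00144 ± 0.000450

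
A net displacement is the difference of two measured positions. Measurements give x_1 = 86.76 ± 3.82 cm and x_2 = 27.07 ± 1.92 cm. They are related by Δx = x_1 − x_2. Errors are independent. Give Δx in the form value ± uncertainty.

59.69 ± 4.28 cm

Δx is a linear combination, so absolute uncertainties add in quadrature:
  (δx_1)² = 14.6;  (δx_2)² = 3.69
δΔx = √(18.3) = 4.28 cm
Δx = 59.69 cm.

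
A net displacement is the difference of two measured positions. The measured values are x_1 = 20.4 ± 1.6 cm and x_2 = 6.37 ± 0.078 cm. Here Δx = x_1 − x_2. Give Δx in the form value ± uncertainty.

Sums and differences: (δΔx)² = Σ (cᵢ δxᵢ)².
  (δx_1)² = 2.56;  (δx_2)² = 0.00608
δΔx = √(2.57) = 1.60 cm
Δx = 14.0 cm.

14.0 ± 1.60 cm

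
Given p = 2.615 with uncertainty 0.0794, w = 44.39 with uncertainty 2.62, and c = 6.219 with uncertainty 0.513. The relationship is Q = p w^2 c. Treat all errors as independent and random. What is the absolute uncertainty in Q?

Relative error in a monomial: (δQ/Q)² = Σ (nᵢ · δxᵢ/xᵢ)².
  (1·δp/p)² = (1×0.0304)² = 0.000922;  (2·δw/w)² = (2×0.0590)² = 0.0139;  (1·δc/c)² = (1×0.0825)² = 0.00680
δQ/Q = √(0.0217) = 0.147
Q = 32050, so δQ = 0.147 × 32050 = 4720.

4720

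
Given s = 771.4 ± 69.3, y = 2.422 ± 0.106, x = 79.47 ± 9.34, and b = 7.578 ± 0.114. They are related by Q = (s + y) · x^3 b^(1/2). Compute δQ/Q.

Let u = s + y = 773.8. δu = √(δs² + δy²) = √(4800 + 0.0112) = 69.3, so δu/u = 0.0896.
Q is then a monomial in u, x, b:
δQ/Q = √((δu/u)² + (3·δx/x)² + (½·δb/b)²) = √(0.00802 + 0.124 + 5.66e-05) = 0.364

0.364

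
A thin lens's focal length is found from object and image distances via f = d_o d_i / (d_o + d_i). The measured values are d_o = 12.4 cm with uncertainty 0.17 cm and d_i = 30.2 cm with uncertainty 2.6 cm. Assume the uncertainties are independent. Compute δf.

∂f/∂d_o = (d_i/(d_o+d_i))² = 0.503;  ∂f/∂d_i = (d_o/(d_o+d_i))² = 0.0847
δf = √((∂f/∂d_o · δd_o)² + (∂f/∂d_i · δd_i)²) = √(0.00730 + 0.0485) = 0.236 cm

0.236 cm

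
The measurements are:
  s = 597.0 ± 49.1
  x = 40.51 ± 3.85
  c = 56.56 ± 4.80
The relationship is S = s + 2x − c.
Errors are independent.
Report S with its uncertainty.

Absolute uncertainties add in quadrature for a linear combination:
  (δs)² = 2410;  (2·δx)² = 59.3;  (δc)² = 23.0
δS = √(2490) = 49.9
S = 621.5.

621.5 ± 49.9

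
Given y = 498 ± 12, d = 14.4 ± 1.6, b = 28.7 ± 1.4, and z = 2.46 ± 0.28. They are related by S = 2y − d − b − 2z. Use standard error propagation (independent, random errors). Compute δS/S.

S is a linear combination, so absolute uncertainties add in quadrature:
  (2·δy)² = 576;  (δd)² = 2.56;  (δb)² = 1.96;  (2·δz)² = 0.314
δS = √(581) = 24.1
S = 948, so δS/S = 24.1/948 = 0.0254.

0.0254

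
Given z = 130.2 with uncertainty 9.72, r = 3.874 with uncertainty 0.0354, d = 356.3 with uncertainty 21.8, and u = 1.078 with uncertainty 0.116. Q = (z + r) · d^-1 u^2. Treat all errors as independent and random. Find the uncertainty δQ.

Let w = z + r = 134.1. δw = √(δz² + δr²) = √(94.5 + 0.00125) = 9.72, so δw/w = 0.0725.
Q is then a monomial in w, d, u:
δQ/Q = √((δw/w)² + (-1·δd/d)² + (2·δu/u)²) = √(0.00526 + 0.00374 + 0.0463) = 0.235
Q = 0.4373, so δQ = 0.235 × 0.4373 = 0.103.

0.103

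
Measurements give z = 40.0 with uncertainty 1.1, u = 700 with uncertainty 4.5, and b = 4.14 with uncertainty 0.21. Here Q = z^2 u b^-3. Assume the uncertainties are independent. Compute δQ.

2560

Since Q is a product/quotient, work with relative uncertainties:
  (2·δz/z)² = (2×0.0275)² = 0.00303;  (1·δu/u)² = (1×0.00643)² = 4.13e-05;  (-3·δb/b)² = (-3×0.0507)² = 0.0232
δQ/Q = √(0.0262) = 0.162
Q = 15800, so δQ = 0.162 × 15800 = 2560.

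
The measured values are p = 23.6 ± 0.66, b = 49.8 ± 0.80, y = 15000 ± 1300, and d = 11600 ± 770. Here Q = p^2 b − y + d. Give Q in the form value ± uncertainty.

24300 ± 2210

Let w = p^2·b = 27700. δw/w = √((2·δp/p)² + (1·δb/b)²) = √(0.00313 + 0.000258) = 0.0582, so δw = 1610.
Q = w − y + d: δQ = √(δw² + δy² + δd²) = √(2.61e+06 + 1.69e+06 + 5.93e+05) = 2210
Q = 24300.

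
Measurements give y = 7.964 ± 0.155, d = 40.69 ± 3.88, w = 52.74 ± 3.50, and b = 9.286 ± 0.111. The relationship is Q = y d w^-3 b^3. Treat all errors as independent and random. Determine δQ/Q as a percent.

Relative error in a monomial: (δQ/Q)² = Σ (nᵢ · δxᵢ/xᵢ)².
  (1·δy/y)² = (1×0.0195)² = 0.000379;  (1·δd/d)² = (1×0.0954)² = 0.00909;  (-3·δw/w)² = (-3×0.0664)² = 0.0396;  (3·δb/b)² = (3×0.0120)² = 0.00129
δQ/Q = √(0.0504) = 0.224

22.4%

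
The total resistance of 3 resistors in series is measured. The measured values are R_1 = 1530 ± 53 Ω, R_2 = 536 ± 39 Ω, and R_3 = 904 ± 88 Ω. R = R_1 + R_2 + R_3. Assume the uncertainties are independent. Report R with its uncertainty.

2970 ± 110 Ω

R is a linear combination, so absolute uncertainties add in quadrature:
  (δR_1)² = 2810;  (δR_2)² = 1520;  (δR_3)² = 7740
δR = √(12100) = 110 Ω
R = 2970 Ω.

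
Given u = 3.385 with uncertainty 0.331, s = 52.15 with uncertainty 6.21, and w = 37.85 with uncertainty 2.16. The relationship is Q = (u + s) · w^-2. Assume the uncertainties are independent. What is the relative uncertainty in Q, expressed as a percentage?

Let h = u + s = 55.53. δh = √(δu² + δs²) = √(0.110 + 38.6) = 6.22, so δh/h = 0.112.
Q is then a monomial in h, w:
δQ/Q = √((δh/h)² + (-2·δw/w)²) = √(0.0125 + 0.0130) = 0.160

16.0%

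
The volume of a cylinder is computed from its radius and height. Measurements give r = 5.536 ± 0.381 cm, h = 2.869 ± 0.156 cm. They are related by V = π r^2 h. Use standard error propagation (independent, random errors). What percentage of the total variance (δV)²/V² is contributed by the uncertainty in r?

86.5%

(δV/V)² = (2·δr/r)² + (1·δh/h)²
  r term: (2×0.0688)² = 0.0189
  h term: (1×0.0544)² = 0.00296
Total = 0.0219. Share from r = 0.0189/0.0219 = 0.865.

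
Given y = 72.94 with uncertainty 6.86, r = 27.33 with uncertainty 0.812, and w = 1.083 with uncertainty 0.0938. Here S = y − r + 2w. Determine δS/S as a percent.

14.5%

Absolute uncertainties add in quadrature for a linear combination:
  (δy)² = 47.1;  (δr)² = 0.659;  (2·δw)² = 0.0352
δS = √(47.8) = 6.91
S = 47.78, so δS/S = 6.91/47.78 = 0.145.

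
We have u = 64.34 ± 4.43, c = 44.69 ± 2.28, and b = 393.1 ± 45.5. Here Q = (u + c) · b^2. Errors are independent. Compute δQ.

3.98e+06

Let w = u + c = 109.0. δw = √(δu² + δc²) = √(19.6 + 5.20) = 4.98, so δw/w = 0.0457.
Q is then a monomial in w, b:
δQ/Q = √((δw/w)² + (2·δb/b)²) = √(0.00209 + 0.0536) = 0.236
Q = 1.685e+07, so δQ = 0.236 × 1.685e+07 = 3.98e+06.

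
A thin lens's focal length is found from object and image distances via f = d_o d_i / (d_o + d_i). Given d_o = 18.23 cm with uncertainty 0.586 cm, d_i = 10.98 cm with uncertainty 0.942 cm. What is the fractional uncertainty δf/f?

∂f/∂d_o = (d_i/(d_o+d_i))² = 0.141;  ∂f/∂d_i = (d_o/(d_o+d_i))² = 0.390
δf = √((∂f/∂d_o · δd_o)² + (∂f/∂d_i · δd_i)²) = √(0.00686 + 0.135) = 0.376 cm
f = 6.853 cm, so δf/f = 0.376/6.853 = 0.0549.

0.0549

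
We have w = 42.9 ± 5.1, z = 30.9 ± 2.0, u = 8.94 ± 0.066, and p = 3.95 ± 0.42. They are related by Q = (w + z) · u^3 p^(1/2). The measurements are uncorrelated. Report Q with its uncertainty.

(1.05 ± 0.0985) × 10^5

Let h = w + z = 73.8. δh = √(δw² + δz²) = √(26.0 + 4.00) = 5.48, so δh/h = 0.0742.
Q is then a monomial in h, u, p:
δQ/Q = √((δh/h)² + (3·δu/u)² + (½·δp/p)²) = √(0.00551 + 0.000491 + 0.00283) = 0.0940
Q = 1.05e+05, so δQ = 0.0940 × 1.05e+05 = 9850.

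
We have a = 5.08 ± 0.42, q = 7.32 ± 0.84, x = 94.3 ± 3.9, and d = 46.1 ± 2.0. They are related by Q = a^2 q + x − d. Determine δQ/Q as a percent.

Let p = a^2·q = 189. δp/p = √((2·δa/a)² + (1·δq/q)²) = √(0.0273 + 0.0132) = 0.201, so δp = 38.0.
Q = p + x − d: δQ = √(δp² + δx² + δd²) = √(1450 + 15.2 + 4.00) = 38.3
Q = 237, so δQ/Q = 38.3/237 = 0.161.

16.1%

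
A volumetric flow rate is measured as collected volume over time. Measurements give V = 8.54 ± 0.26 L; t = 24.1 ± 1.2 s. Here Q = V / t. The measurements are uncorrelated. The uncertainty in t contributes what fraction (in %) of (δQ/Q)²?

(δQ/Q)² = (1·δV/V)² + (-1·δt/t)²
  V term: (1×0.0304)² = 0.000927
  t term: (-1×0.0498)² = 0.00248
Total = 0.00341. Share from t = 0.00248/0.00341 = 0.728.

72.8%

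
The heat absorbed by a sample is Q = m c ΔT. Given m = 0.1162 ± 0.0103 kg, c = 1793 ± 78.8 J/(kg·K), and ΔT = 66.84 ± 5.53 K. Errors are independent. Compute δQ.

1800 J

For a monomial Q ∝ m, c, ΔT, fractional errors add in quadrature:
  (1·δm/m)² = (1×0.0886)² = 0.00786;  (1·δc/c)² = (1×0.0439)² = 0.00193;  (1·δΔT/ΔT)² = (1×0.0827)² = 0.00685
δQ/Q = √(0.0166) = 0.129
Q = 13930 J, so δQ = 0.129 × 13930 = 1800 J.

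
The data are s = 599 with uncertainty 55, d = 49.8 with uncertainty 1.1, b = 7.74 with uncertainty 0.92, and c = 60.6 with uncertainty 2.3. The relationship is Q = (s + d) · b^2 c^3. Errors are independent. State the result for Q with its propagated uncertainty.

(8.65 ± 2.40) × 10^9

Let u = s + d = 649. δu = √(δs² + δd²) = √(3020 + 1.21) = 55.0, so δu/u = 0.0848.
Q is then a monomial in u, b, c:
δQ/Q = √((δu/u)² + (2·δb/b)² + (3·δc/c)²) = √(0.00719 + 0.0565 + 0.0130) = 0.277
Q = 8.65e+09, so δQ = 0.277 × 8.65e+09 = 2.4e+09.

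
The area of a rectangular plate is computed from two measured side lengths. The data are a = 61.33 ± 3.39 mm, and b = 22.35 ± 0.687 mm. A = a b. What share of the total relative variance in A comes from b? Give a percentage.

23.6%

(δA/A)² = (1·δa/a)² + (1·δb/b)²
  a term: (1×0.0553)² = 0.00306
  b term: (1×0.0307)² = 0.000945
Total = 0.00400. Share from b = 0.000945/0.00400 = 0.236.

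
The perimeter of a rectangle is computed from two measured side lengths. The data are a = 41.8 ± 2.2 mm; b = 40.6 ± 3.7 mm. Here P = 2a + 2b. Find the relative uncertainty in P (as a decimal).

Sums and differences: (δP)² = Σ (cᵢ δxᵢ)².
  (2·δa)² = 19.4;  (2·δb)² = 54.8
δP = √(74.1) = 8.61 mm
P = 165 mm, so δP/P = 8.61/165 = 0.0522.

0.0522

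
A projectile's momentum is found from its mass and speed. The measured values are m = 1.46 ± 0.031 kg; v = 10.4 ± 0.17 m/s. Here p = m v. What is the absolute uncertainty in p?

0.407 kg·m/s

Since p is a product/quotient, work with relative uncertainties:
  (1·δm/m)² = (1×0.0212)² = 0.000451;  (1·δv/v)² = (1×0.0163)² = 0.000267
δp/p = √(0.000718) = 0.0268
p = 15.2 kg·m/s, so δp = 0.0268 × 15.2 = 0.407 kg·m/s.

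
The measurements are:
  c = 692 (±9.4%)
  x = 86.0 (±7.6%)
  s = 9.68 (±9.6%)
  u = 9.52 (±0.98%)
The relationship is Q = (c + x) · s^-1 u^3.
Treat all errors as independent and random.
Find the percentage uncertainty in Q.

Let w = c + x = 778. δw = √(δc² + δx²) = √(4230 + 42.7) = 65.4, so δw/w = 0.0840.
Q is then a monomial in w, s, u:
δQ/Q = √((δw/w)² + (-1·δs/s)² + (3·δu/u)²) = √(0.00706 + 0.00922 + 0.000864) = 0.131

13.1%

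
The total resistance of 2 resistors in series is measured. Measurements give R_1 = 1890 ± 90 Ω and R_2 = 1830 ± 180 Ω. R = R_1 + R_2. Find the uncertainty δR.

201 Ω

R is a linear combination, so absolute uncertainties add in quadrature:
  (δR_1)² = 8100;  (δR_2)² = 32400
δR = √(40500) = 201 Ω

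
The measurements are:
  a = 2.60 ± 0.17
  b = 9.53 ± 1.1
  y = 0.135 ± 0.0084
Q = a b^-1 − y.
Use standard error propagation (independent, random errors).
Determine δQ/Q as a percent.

Let p = a·b^-1 = 0.273. δp/p = √((1·δa/a)² + (-1·δb/b)²) = √(0.00428 + 0.0133) = 0.133, so δp = 0.0362.
Q = p − y: δQ = √(δp² + δy²) = √(0.00131 + 7.06e-05) = 0.0372
Q = 0.138, so δQ/Q = 0.0372/0.138 = 0.270.

27.0%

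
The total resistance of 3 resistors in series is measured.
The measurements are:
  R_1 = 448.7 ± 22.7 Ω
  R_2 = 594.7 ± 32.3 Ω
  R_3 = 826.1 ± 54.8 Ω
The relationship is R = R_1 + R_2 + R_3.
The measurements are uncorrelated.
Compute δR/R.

Each term contributes (cᵢ δxᵢ)² to (δR)²:
  (δR_1)² = 515;  (δR_2)² = 1040;  (δR_3)² = 3000
δR = √(4560) = 67.5 Ω
R = 1870 Ω, so δR/R = 67.5/1870 = 0.0361.

0.0361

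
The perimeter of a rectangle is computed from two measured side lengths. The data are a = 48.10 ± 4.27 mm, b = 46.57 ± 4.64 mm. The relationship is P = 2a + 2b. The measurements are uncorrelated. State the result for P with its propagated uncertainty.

P is a linear combination, so absolute uncertainties add in quadrature:
  (2·δa)² = 72.9;  (2·δb)² = 86.1
δP = √(159) = 12.6 mm
P = 189.3 mm.

189.3 ± 12.6 mm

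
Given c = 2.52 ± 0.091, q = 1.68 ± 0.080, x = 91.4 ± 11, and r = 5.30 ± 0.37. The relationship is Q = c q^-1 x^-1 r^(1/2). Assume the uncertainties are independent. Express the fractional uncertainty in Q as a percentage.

13.9%

Products/powers → add relative errors in quadrature, weighted by exponent:
  (1·δc/c)² = (1×0.0361)² = 0.00130;  (-1·δq/q)² = (-1×0.0476)² = 0.00227;  (-1·δx/x)² = (-1×0.120)² = 0.0145;  (½·δr/r)² = (0.5×0.0698)² = 0.00122
δQ/Q = √(0.0193) = 0.139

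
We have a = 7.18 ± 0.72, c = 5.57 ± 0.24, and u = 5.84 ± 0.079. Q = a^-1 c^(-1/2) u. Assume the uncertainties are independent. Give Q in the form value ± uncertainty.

0.345 ± 0.0357

Since Q is a product/quotient, work with relative uncertainties:
  (-1·δa/a)² = (-1×0.100)² = 0.0101;  (−½·δc/c)² = (-0.5×0.0431)² = 0.000464;  (1·δu/u)² = (1×0.0135)² = 0.000183
δQ/Q = √(0.0107) = 0.103
Q = 0.345, so δQ = 0.103 × 0.345 = 0.0357.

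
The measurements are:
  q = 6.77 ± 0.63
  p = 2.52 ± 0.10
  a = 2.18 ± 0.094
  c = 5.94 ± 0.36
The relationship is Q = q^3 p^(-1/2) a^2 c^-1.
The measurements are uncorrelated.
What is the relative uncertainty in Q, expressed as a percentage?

29.9%

For a monomial Q ∝ q^3, p^(-1/2), a^2, c^-1, fractional errors add in quadrature:
  (3·δq/q)² = (3×0.0931)² = 0.0779;  (−½·δp/p)² = (-0.5×0.0397)² = 0.000394;  (2·δa/a)² = (2×0.0431)² = 0.00744;  (-1·δc/c)² = (-1×0.0606)² = 0.00367
δQ/Q = √(0.0894) = 0.299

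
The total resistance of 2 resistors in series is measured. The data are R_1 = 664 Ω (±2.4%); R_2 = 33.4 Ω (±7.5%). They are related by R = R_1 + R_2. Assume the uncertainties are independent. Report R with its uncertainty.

Absolute uncertainties add in quadrature for a linear combination:
  (δR_1)² = 254;  (δR_2)² = 6.28
δR = √(260) = 16.1 Ω
R = 697 Ω.

697 ± 16.1 Ω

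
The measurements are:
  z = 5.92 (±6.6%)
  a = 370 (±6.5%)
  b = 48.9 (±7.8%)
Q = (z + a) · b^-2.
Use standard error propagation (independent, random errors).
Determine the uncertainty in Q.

Let u = z + a = 376. δu = √(δz² + δa²) = √(0.153 + 578) = 24.1, so δu/u = 0.0640.
Q is then a monomial in u, b:
δQ/Q = √((δu/u)² + (-2·δb/b)²) = √(0.00409 + 0.0243) = 0.169
Q = 0.157, so δQ = 0.169 × 0.157 = 0.0265.

0.0265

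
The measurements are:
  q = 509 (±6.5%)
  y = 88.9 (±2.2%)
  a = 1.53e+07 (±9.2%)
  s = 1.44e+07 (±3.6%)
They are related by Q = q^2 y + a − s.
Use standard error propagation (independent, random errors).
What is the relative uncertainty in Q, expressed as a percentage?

Let p = q^2·y = 2.3e+07. δp/p = √((2·δq/q)² + (1·δy/y)²) = √(0.0169 + 0.000484) = 0.132, so δp = 3.04e+06.
Q = p + a − s: δQ = √(δp² + δa² + δs²) = √(9.22e+12 + 1.98e+12 + 2.69e+11) = 3.39e+06
Q = 2.39e+07, so δQ/Q = 3.39e+06/2.39e+07 = 0.142.

14.2%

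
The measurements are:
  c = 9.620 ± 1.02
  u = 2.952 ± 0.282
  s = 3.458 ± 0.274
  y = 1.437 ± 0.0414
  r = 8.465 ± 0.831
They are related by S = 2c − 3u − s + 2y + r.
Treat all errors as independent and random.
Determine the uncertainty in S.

For a sum/difference, combine absolute errors in quadrature:
  (2·δc)² = 4.16;  (3·δu)² = 0.716;  (δs)² = 0.0751;  (2·δy)² = 0.00686;  (δr)² = 0.691
δS = √(5.65) = 2.38

2.38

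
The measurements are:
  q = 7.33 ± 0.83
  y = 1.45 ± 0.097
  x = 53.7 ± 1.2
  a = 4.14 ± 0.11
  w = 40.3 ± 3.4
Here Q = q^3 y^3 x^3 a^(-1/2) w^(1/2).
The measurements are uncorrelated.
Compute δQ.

Products/powers → add relative errors in quadrature, weighted by exponent:
  (3·δq/q)² = (3×0.113)² = 0.115;  (3·δy/y)² = (3×0.0669)² = 0.0403;  (3·δx/x)² = (3×0.0223)² = 0.00449;  (−½·δa/a)² = (-0.5×0.0266)² = 0.000176;  (½·δw/w)² = (0.5×0.0844)² = 0.00178
δQ/Q = √(0.162) = 0.403
Q = 5.8e+08, so δQ = 0.403 × 5.8e+08 = 2.34e+08.

2.34e+08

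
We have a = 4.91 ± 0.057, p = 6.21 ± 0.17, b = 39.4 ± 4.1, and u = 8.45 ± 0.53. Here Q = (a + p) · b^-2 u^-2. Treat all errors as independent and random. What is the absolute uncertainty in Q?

2.44e-05

Let w = a + p = 11.1. δw = √(δa² + δp²) = √(0.00325 + 0.0289) = 0.179, so δw/w = 0.0161.
Q is then a monomial in w, b, u:
δQ/Q = √((δw/w)² + (-2·δb/b)² + (-2·δu/u)²) = √(0.000260 + 0.0433 + 0.0157) = 0.244
Q = 0.000100, so δQ = 0.244 × 0.000100 = 2.44e-05.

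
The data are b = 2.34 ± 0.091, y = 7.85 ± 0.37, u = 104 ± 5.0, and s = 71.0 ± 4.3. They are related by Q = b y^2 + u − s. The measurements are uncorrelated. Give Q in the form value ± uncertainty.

Let p = b·y^2 = 144. δp/p = √((1·δb/b)² + (2·δy/y)²) = √(0.00151 + 0.00889) = 0.102, so δp = 14.7.
Q = p + u − s: δQ = √(δp² + δu² + δs²) = √(216 + 25.0 + 18.5) = 16.1
Q = 177.

177 ± 16.1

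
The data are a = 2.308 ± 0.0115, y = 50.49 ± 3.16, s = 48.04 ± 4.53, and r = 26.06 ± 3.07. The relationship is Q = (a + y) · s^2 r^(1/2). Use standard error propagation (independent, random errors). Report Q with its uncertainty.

Let u = a + y = 52.80. δu = √(δa² + δy²) = √(0.000132 + 9.99) = 3.16, so δu/u = 0.0599.
Q is then a monomial in u, s, r:
δQ/Q = √((δu/u)² + (2·δs/s)² + (½·δr/r)²) = √(0.00358 + 0.0356 + 0.00347) = 0.206
Q = 622000, so δQ = 0.206 × 622000 = 1.28e+05.

(6.220 ± 1.28) × 10^5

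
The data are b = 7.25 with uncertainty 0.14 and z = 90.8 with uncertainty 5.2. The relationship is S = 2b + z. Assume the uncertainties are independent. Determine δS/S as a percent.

Sums and differences: (δS)² = Σ (cᵢ δxᵢ)².
  (2·δb)² = 0.0784;  (δz)² = 27.0
δS = √(27.1) = 5.21
S = 105, so δS/S = 5.21/105 = 0.0495.

4.95%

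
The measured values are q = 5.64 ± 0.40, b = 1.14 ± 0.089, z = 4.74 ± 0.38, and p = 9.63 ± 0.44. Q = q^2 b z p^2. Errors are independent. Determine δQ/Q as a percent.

Products/powers → add relative errors in quadrature, weighted by exponent:
  (2·δq/q)² = (2×0.0709)² = 0.0201;  (1·δb/b)² = (1×0.0781)² = 0.00609;  (1·δz/z)² = (1×0.0802)² = 0.00643;  (2·δp/p)² = (2×0.0457)² = 0.00835
δQ/Q = √(0.0410) = 0.202

20.2%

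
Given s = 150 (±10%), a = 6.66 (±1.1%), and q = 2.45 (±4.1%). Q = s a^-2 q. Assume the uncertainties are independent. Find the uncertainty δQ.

0.914

Each factor contributes (exponent × relative error)² to (δQ/Q)²:
  (1·δs/s)² = (1×0.100)² = 0.0100;  (-2·δa/a)² = (-2×0.0110)² = 0.000484;  (1·δq/q)² = (1×0.0410)² = 0.00168
δQ/Q = √(0.0122) = 0.110
Q = 8.29, so δQ = 0.110 × 8.29 = 0.914.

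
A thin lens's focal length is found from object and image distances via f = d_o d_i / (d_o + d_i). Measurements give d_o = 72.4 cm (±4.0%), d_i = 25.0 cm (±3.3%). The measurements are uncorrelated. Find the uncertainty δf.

0.494 cm

∂f/∂d_o = (d_i/(d_o+d_i))² = 0.0659;  ∂f/∂d_i = (d_o/(d_o+d_i))² = 0.553
δf = √((∂f/∂d_o · δd_o)² + (∂f/∂d_i · δd_i)²) = √(0.0364 + 0.208) = 0.494 cm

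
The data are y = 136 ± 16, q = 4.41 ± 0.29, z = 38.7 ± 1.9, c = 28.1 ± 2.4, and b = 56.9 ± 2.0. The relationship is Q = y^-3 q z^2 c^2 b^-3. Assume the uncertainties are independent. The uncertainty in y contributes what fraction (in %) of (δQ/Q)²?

(δQ/Q)² = (-3·δy/y)² + (1·δq/q)² + (2·δz/z)² + (2·δc/c)² + (-3·δb/b)²
  y term: (-3×0.118)² = 0.125
  q term: (1×0.0658)² = 0.00432
  z term: (2×0.0491)² = 0.00964
  c term: (2×0.0854)² = 0.0292
  b term: (-3×0.0351)² = 0.0111
Total = 0.179. Share from y = 0.125/0.179 = 0.697.

69.7%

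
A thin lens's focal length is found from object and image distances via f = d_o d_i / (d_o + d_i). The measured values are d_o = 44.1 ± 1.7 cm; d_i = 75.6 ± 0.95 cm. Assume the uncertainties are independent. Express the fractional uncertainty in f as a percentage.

∂f/∂d_o = (d_i/(d_o+d_i))² = 0.399;  ∂f/∂d_i = (d_o/(d_o+d_i))² = 0.136
δf = √((∂f/∂d_o · δd_o)² + (∂f/∂d_i · δd_i)²) = √(0.460 + 0.0166) = 0.690 cm
f = 27.9 cm, so δf/f = 0.690/27.9 = 0.0248.

2.48%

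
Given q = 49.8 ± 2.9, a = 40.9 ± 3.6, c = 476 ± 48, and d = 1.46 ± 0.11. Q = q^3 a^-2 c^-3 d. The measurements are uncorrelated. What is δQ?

3.98e-07

Since Q is a product/quotient, work with relative uncertainties:
  (3·δq/q)² = (3×0.0582)² = 0.0305;  (-2·δa/a)² = (-2×0.0880)² = 0.0310;  (-3·δc/c)² = (-3×0.101)² = 0.0915;  (1·δd/d)² = (1×0.0753)² = 0.00568
δQ/Q = √(0.159) = 0.398
Q = 9.99e-07, so δQ = 0.398 × 9.99e-07 = 3.98e-07.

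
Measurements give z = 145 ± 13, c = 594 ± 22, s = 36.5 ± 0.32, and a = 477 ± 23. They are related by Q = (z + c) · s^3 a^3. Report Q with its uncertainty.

(3.90 ± 0.589) × 10^15

Let u = z + c = 739. δu = √(δz² + δc²) = √(169 + 484) = 25.6, so δu/u = 0.0346.
Q is then a monomial in u, s, a:
δQ/Q = √((δu/u)² + (3·δs/s)² + (3·δa/a)²) = √(0.00120 + 0.000692 + 0.0209) = 0.151
Q = 3.9e+15, so δQ = 0.151 × 3.9e+15 = 5.89e+14.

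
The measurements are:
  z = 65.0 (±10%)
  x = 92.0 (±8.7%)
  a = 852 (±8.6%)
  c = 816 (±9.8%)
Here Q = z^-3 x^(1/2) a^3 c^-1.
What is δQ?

10.9

Each factor contributes (exponent × relative error)² to (δQ/Q)²:
  (-3·δz/z)² = (-3×0.100)² = 0.0900;  (½·δx/x)² = (0.5×0.0870)² = 0.00189;  (3·δa/a)² = (3×0.0860)² = 0.0666;  (-1·δc/c)² = (-1×0.0980)² = 0.00960
δQ/Q = √(0.168) = 0.410
Q = 26.5, so δQ = 0.410 × 26.5 = 10.9.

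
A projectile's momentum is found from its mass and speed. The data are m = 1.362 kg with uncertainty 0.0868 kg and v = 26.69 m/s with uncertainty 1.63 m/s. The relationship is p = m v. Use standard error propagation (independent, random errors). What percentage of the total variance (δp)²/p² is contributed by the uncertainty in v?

(δp/p)² = (1·δm/m)² + (1·δv/v)²
  m term: (1×0.0637)² = 0.00406
  v term: (1×0.0611)² = 0.00373
Total = 0.00779. Share from v = 0.00373/0.00779 = 0.479.

47.9%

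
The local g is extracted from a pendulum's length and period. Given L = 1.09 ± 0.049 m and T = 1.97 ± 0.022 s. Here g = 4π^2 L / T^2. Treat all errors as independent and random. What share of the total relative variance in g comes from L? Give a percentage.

(δg/g)² = (1·δL/L)² + (-2·δT/T)²
  L term: (1×0.0450)² = 0.00202
  T term: (-2×0.0112)² = 0.000499
Total = 0.00252. Share from L = 0.00202/0.00252 = 0.802.

80.2%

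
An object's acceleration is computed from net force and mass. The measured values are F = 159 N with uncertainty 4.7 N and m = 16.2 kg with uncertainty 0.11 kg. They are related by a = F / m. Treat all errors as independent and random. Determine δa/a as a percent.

3.03%

a is a product of powers, so relative uncertainties combine in quadrature:
  (1·δF/F)² = (1×0.0296)² = 0.000874;  (-1·δm/m)² = (-1×0.00679)² = 4.61e-05
δa/a = √(0.000920) = 0.0303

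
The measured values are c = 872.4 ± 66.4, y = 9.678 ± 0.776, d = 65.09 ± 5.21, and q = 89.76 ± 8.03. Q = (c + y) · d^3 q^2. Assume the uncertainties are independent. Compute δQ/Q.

0.309

Let u = c + y = 882.1. δu = √(δc² + δy²) = √(4410 + 0.602) = 66.4, so δu/u = 0.0753.
Q is then a monomial in u, d, q:
δQ/Q = √((δu/u)² + (3·δd/d)² + (2·δq/q)²) = √(0.00567 + 0.0577 + 0.0320) = 0.309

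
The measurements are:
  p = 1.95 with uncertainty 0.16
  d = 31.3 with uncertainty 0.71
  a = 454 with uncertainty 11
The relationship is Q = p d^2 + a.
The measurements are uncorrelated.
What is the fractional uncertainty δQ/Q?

0.0759

Let w = p·d^2 = 1910. δw/w = √((1·δp/p)² + (2·δd/d)²) = √(0.00673 + 0.00206) = 0.0938, so δw = 179.
Q = w + a: δQ = √(δw² + δa²) = √(32100 + 121) = 179
Q = 2360, so δQ/Q = 179/2360 = 0.0759.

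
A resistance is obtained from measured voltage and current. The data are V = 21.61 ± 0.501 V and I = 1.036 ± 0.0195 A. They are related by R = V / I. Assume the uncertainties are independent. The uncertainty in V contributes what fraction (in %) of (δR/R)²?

(δR/R)² = (1·δV/V)² + (-1·δI/I)²
  V term: (1×0.0232)² = 0.000537
  I term: (-1×0.0188)² = 0.000354
Total = 0.000892. Share from V = 0.000537/0.000892 = 0.603.

60.3%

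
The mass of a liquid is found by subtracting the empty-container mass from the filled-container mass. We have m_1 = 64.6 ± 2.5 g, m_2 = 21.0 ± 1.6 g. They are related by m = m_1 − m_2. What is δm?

2.97 g

m is a linear combination, so absolute uncertainties add in quadrature:
  (δm_1)² = 6.25;  (δm_2)² = 2.56
δm = √(8.81) = 2.97 g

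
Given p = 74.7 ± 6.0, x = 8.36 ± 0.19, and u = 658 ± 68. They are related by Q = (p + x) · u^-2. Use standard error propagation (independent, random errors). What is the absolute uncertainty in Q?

Let w = p + x = 83.1. δw = √(δp² + δx²) = √(36.0 + 0.0361) = 6.00, so δw/w = 0.0723.
Q is then a monomial in w, u:
δQ/Q = √((δw/w)² + (-2·δu/u)²) = √(0.00522 + 0.0427) = 0.219
Q = 0.000192, so δQ = 0.219 × 0.000192 = 4.2e-05.

4.2e-05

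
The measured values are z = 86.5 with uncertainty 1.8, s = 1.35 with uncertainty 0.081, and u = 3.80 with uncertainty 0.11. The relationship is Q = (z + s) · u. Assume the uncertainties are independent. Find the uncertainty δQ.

Let w = z + s = 87.8. δw = √(δz² + δs²) = √(3.24 + 0.00656) = 1.80, so δw/w = 0.0205.
Q is then a monomial in w, u:
δQ/Q = √((δw/w)² + (1·δu/u)²) = √(0.000421 + 0.000838) = 0.0355
Q = 334, so δQ = 0.0355 × 334 = 11.8.

11.8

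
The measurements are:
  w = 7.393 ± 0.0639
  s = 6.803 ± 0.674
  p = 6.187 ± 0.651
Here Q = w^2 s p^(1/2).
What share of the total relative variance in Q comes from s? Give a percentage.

(δQ/Q)² = (2·δw/w)² + (1·δs/s)² + (½·δp/p)²
  w term: (2×0.00864)² = 0.000299
  s term: (1×0.0991)² = 0.00982
  p term: (0.5×0.105)² = 0.00277
Total = 0.0129. Share from s = 0.00982/0.0129 = 0.762.

76.2%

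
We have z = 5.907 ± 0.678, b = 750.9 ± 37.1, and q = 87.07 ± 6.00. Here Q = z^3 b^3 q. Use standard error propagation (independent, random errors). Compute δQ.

2.9e+12

Q is a product of powers, so relative uncertainties combine in quadrature:
  (3·δz/z)² = (3×0.115)² = 0.119;  (3·δb/b)² = (3×0.0494)² = 0.0220;  (1·δq/q)² = (1×0.0689)² = 0.00475
δQ/Q = √(0.145) = 0.381
Q = 7.598e+12, so δQ = 0.381 × 7.598e+12 = 2.9e+12.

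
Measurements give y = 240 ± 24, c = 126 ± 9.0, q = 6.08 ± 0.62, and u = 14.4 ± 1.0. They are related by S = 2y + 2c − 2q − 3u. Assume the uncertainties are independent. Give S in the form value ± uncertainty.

677 ± 51.4

Each term contributes (cᵢ δxᵢ)² to (δS)²:
  (2·δy)² = 2300;  (2·δc)² = 324;  (2·δq)² = 1.54;  (3·δu)² = 9.00
δS = √(2640) = 51.4
S = 677.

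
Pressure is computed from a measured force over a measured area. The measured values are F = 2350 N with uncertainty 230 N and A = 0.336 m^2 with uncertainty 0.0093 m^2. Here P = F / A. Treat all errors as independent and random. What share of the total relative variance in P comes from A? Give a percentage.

7.41%

(δP/P)² = (1·δF/F)² + (-1·δA/A)²
  F term: (1×0.0979)² = 0.00958
  A term: (-1×0.0277)² = 0.000766
Total = 0.0103. Share from A = 0.000766/0.0103 = 0.0741.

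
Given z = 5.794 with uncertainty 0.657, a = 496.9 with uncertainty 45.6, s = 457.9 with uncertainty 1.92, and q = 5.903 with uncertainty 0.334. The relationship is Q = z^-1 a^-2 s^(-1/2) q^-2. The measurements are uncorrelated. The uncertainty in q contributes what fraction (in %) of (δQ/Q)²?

21.6%

(δQ/Q)² = (-1·δz/z)² + (-2·δa/a)² + (−½·δs/s)² + (-2·δq/q)²
  z term: (-1×0.113)² = 0.0129
  a term: (-2×0.0918)² = 0.0337
  s term: (-0.5×0.00419)² = 4.4e-06
  q term: (-2×0.0566)² = 0.0128
Total = 0.0594. Share from q = 0.0128/0.0594 = 0.216.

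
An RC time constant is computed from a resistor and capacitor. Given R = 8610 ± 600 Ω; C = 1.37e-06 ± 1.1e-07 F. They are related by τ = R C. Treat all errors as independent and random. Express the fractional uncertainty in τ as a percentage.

Products/powers → add relative errors in quadrature, weighted by exponent:
  (1·δR/R)² = (1×0.0697)² = 0.00486;  (1·δC/C)² = (1×0.0803)² = 0.00645
δτ/τ = √(0.0113) = 0.106

10.6%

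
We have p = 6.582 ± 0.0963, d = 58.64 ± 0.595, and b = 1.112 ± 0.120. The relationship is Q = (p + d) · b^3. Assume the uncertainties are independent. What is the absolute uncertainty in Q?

Let u = p + d = 65.22. δu = √(δp² + δd²) = √(0.00927 + 0.354) = 0.603, so δu/u = 0.00924.
Q is then a monomial in u, b:
δQ/Q = √((δu/u)² + (3·δb/b)²) = √(8.54e-05 + 0.105) = 0.324
Q = 89.68, so δQ = 0.324 × 89.68 = 29.0.

29.0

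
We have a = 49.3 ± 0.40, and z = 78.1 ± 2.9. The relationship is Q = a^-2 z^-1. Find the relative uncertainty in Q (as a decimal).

0.0405

For a monomial Q ∝ a^-2, z^-1, fractional errors add in quadrature:
  (-2·δa/a)² = (-2×0.00811)² = 0.000263;  (-1·δz/z)² = (-1×0.0371)² = 0.00138
δQ/Q = √(0.00164) = 0.0405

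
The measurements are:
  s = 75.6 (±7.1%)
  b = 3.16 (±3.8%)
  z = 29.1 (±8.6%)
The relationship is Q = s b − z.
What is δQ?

Let p = s·b = 239. δp/p = √((1·δs/s)² + (1·δb/b)²) = √(0.00504 + 0.00144) = 0.0805, so δp = 19.2.
Q = p − z: δQ = √(δp² + δz²) = √(370 + 6.26) = 19.4

19.4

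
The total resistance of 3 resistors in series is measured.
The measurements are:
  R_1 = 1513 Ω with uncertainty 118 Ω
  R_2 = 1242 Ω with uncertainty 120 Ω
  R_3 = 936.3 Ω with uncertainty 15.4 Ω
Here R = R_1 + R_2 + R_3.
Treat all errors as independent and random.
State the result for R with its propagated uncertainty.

3691 ± 169 Ω

R is a linear combination, so absolute uncertainties add in quadrature:
  (δR_1)² = 13900;  (δR_2)² = 14400;  (δR_3)² = 237
δR = √(28600) = 169 Ω
R = 3691 Ω.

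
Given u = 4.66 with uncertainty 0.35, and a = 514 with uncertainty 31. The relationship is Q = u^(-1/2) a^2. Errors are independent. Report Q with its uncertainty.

(1.22 ± 0.155) × 10^5

Q is a product of powers, so relative uncertainties combine in quadrature:
  (−½·δu/u)² = (-0.5×0.0751)² = 0.00141;  (2·δa/a)² = (2×0.0603)² = 0.0145
δQ/Q = √(0.0160) = 0.126
Q = 1.22e+05, so δQ = 0.126 × 1.22e+05 = 15500.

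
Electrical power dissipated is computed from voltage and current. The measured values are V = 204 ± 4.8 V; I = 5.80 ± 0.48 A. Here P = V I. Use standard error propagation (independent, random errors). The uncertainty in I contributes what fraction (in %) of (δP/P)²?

92.5%

(δP/P)² = (1·δV/V)² + (1·δI/I)²
  V term: (1×0.0235)² = 0.000554
  I term: (1×0.0828)² = 0.00685
Total = 0.00740. Share from I = 0.00685/0.00740 = 0.925.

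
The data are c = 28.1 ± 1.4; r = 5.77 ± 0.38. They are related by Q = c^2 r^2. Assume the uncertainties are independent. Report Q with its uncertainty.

26300 ± 4340

Q is a product of powers, so relative uncertainties combine in quadrature:
  (2·δc/c)² = (2×0.0498)² = 0.00993;  (2·δr/r)² = (2×0.0659)² = 0.0173
δQ/Q = √(0.0273) = 0.165
Q = 26300, so δQ = 0.165 × 26300 = 4340.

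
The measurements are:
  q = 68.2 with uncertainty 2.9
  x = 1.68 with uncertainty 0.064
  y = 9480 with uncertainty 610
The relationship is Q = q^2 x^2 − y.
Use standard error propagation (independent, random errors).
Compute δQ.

1620

Let p = q^2·x^2 = 13100. δp/p = √((2·δq/q)² + (2·δx/x)²) = √(0.00723 + 0.00580) = 0.114, so δp = 1500.
Q = p − y: δQ = √(δp² + δy²) = √(2.25e+06 + 3.72e+05) = 1620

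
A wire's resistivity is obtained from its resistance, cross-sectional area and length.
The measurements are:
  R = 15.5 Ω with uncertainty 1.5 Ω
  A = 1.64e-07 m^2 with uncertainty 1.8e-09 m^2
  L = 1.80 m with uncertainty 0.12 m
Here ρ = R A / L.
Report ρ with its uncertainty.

(1.41 ± 0.167) × 10^-6 Ω·m

Relative error in a monomial: (δρ/ρ)² = Σ (nᵢ · δxᵢ/xᵢ)².
  (1·δR/R)² = (1×0.0968)² = 0.00937;  (1·δA/A)² = (1×0.0110)² = 0.000120;  (-1·δL/L)² = (-1×0.0667)² = 0.00444
δρ/ρ = √(0.0139) = 0.118
ρ = 1.41e-06 Ω·m, so δρ = 0.118 × 1.41e-06 = 1.67e-07 Ω·m.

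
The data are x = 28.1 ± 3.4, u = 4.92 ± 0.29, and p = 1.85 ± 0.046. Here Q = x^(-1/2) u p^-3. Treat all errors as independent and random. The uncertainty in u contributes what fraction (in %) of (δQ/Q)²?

27.4%

(δQ/Q)² = (−½·δx/x)² + (1·δu/u)² + (-3·δp/p)²
  x term: (-0.5×0.121)² = 0.00366
  u term: (1×0.0589)² = 0.00347
  p term: (-3×0.0249)² = 0.00556
Total = 0.0127. Share from u = 0.00347/0.0127 = 0.274.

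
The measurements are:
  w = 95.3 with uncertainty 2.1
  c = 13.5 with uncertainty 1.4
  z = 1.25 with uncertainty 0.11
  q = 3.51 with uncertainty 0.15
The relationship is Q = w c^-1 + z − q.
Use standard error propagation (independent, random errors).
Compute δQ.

Let p = w·c^-1 = 7.06. δp/p = √((1·δw/w)² + (-1·δc/c)²) = √(0.000486 + 0.0108) = 0.106, so δp = 0.748.
Q = p + z − q: δQ = √(δp² + δz² + δq²) = √(0.560 + 0.0121 + 0.0225) = 0.771

0.771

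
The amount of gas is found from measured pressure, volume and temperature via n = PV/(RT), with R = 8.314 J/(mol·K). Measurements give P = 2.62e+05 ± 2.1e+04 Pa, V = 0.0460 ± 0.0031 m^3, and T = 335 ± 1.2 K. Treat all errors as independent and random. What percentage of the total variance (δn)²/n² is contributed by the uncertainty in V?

(δn/n)² = (1·δP/P)² + (1·δV/V)² + (-1·δT/T)²
  P term: (1×0.0802)² = 0.00642
  V term: (1×0.0674)² = 0.00454
  T term: (-1×0.00358)² = 1.28e-05
Total = 0.0110. Share from V = 0.00454/0.0110 = 0.414.

41.4%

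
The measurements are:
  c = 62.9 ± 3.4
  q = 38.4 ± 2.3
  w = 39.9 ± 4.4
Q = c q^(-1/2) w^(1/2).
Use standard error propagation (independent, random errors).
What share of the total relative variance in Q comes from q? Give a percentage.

13.1%

(δQ/Q)² = (1·δc/c)² + (−½·δq/q)² + (½·δw/w)²
  c term: (1×0.0541)² = 0.00292
  q term: (-0.5×0.0599)² = 0.000897
  w term: (0.5×0.110)² = 0.00304
Total = 0.00686. Share from q = 0.000897/0.00686 = 0.131.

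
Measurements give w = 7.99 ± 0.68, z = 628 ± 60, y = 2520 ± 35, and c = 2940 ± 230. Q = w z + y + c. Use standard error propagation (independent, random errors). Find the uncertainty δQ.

683

Let p = w·z = 5020. δp/p = √((1·δw/w)² + (1·δz/z)²) = √(0.00724 + 0.00913) = 0.128, so δp = 642.
Q = p + y + c: δQ = √(δp² + δy² + δc²) = √(4.12e+05 + 1220 + 52900) = 683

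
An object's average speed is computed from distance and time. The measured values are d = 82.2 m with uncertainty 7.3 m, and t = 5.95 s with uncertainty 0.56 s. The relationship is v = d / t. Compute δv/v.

Each factor contributes (exponent × relative error)² to (δv/v)²:
  (1·δd/d)² = (1×0.0888)² = 0.00789;  (-1·δt/t)² = (-1×0.0941)² = 0.00886
δv/v = √(0.0167) = 0.129

0.129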